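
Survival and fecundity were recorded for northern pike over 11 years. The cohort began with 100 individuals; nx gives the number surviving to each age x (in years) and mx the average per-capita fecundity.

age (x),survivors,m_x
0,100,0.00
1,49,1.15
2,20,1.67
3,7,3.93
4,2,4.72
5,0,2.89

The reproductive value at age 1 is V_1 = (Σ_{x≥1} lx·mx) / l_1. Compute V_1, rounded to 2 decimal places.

2.59

lx = nx/n0 = nx/100: 1, 0.49, 0.2, 0.07, 0.02, 0
lx·mx for x ≥ 1: 0.5635, 0.334, 0.2751, 0.0944, 0 → sum = 1.267
V_1 = 1.267 / l_1 = 1.267 / 0.49 = 2.585714… → 2.59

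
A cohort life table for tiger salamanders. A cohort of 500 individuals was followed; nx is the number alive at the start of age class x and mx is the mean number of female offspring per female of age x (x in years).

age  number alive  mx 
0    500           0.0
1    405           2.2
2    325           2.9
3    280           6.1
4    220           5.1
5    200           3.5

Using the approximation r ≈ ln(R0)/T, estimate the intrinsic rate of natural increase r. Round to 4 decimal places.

lx = nx/n0 = nx/500: 1, 0.81, 0.65, 0.56, 0.44, 0.4
R0 = Σ lx·mx = 0 + 1.782 + 1.885 + 3.416 + 2.244 + 1.4 = 10.727
Σ x·lx·mx = 31.776; T = 31.776/10.727 = 2.96224…
r ≈ ln(R0)/T = ln(10.727)/2.96224… = 0.801002… → 0.8010

0.8010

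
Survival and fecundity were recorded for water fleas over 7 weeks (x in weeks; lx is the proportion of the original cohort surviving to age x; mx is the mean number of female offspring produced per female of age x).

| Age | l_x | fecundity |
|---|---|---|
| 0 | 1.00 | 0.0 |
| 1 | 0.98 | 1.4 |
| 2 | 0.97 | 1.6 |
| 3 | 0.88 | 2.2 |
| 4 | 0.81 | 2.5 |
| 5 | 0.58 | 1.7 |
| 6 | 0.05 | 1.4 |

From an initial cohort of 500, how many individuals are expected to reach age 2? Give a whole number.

Expected survivors = N0 · l_2 = 500 × 0.97 = 485 → 485

485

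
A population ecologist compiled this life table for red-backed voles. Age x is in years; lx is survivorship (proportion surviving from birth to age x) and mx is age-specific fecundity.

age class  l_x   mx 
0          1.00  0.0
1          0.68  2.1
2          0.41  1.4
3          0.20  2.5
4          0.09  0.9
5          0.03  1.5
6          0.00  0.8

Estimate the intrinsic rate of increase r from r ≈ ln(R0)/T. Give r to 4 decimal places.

0.5490

R0 = Σ lx·mx = 0 + 1.428 + 0.574 + 0.5 + 0.081 + 0.045 + 0 = 2.628
Σ x·lx·mx = 4.625; T = 4.625/2.628 = 1.75989…
r ≈ ln(R0)/T = ln(2.628)/1.75989… = 0.549024… → 0.5490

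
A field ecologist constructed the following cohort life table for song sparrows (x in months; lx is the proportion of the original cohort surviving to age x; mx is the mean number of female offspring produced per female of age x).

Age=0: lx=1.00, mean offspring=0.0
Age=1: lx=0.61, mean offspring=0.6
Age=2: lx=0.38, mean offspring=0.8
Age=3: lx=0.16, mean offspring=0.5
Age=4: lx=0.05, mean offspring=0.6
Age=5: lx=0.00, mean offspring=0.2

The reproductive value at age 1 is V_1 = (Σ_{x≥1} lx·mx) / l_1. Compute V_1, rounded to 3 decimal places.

lx·mx for x ≥ 1: 0.366, 0.304, 0.08, 0.03, 0 → sum = 0.78
V_1 = 0.78 / l_1 = 0.78 / 0.61 = 1.278689… → 1.279

1.279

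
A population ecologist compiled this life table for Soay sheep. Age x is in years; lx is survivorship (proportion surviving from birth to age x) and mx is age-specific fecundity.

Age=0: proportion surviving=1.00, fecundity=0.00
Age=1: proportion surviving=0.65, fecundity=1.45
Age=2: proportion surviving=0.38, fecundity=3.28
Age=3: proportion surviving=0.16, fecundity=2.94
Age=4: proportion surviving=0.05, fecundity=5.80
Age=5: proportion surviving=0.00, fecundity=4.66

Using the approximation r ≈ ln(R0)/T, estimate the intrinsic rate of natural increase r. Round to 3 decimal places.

R0 = Σ lx·mx = 0 + 0.9425 + 1.2464 + 0.4704 + 0.29 + 0 = 2.9493
Σ x·lx·mx = 6.0065; T = 6.0065/2.9493 = 2.03658…
r ≈ ln(R0)/T = ln(2.9493)/2.03658… = 0.53107… → 0.531

0.531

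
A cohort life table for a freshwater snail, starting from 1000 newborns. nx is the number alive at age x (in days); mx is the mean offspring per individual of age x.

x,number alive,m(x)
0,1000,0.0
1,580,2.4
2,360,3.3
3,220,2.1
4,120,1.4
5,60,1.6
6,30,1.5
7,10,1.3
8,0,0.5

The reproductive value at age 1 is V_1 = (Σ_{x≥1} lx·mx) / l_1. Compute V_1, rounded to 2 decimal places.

lx = nx/n0 = nx/1000: 1, 0.58, 0.36, 0.22, 0.12, 0.06, 0.03, 0.01, 0
lx·mx for x ≥ 1: 1.392, 1.188, 0.462, 0.168, 0.096, 0.045, 0.013, 0 → sum = 3.364
V_1 = 3.364 / l_1 = 3.364 / 0.58 = 5.8 → 5.80

5.80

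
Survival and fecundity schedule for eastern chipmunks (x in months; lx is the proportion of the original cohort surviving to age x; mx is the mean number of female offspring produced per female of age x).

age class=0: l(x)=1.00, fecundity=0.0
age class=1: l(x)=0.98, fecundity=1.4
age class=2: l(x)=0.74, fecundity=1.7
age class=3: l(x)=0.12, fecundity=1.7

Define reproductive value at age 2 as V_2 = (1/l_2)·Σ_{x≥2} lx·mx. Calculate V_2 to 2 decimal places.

1.98

lx·mx for x ≥ 2: 1.258, 0.204 → sum = 1.462
V_2 = 1.462 / l_2 = 1.462 / 0.74 = 1.975676… → 1.98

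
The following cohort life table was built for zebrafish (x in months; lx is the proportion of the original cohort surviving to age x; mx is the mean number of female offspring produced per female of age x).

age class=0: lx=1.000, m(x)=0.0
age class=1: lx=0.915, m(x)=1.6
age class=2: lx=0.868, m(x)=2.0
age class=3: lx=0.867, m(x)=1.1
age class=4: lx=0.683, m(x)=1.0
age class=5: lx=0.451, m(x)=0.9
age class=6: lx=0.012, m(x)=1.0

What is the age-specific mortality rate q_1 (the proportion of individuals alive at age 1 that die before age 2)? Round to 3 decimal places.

0.051

q_1 = (l_1 − l_2) / l_1 = (0.915 − 0.868) / 0.915
     = 0.047 / 0.915 = 0.051366… → 0.051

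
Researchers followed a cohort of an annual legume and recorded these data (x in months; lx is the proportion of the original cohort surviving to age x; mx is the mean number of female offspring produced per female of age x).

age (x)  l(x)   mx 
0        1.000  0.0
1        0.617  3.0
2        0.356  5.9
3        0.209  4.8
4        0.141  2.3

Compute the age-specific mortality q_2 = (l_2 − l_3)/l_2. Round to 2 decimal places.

0.41

q_2 = (l_2 − l_3) / l_2 = (0.356 − 0.209) / 0.356
     = 0.147 / 0.356 = 0.412921… → 0.41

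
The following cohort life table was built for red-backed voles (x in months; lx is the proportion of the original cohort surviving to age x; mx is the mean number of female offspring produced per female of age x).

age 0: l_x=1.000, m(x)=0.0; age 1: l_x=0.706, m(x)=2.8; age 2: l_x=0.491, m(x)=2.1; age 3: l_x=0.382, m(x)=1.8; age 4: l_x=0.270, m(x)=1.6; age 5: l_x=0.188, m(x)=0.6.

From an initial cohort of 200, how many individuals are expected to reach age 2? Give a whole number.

Expected survivors = N0 · l_2 = 200 × 0.491 = 98.2 → 98

98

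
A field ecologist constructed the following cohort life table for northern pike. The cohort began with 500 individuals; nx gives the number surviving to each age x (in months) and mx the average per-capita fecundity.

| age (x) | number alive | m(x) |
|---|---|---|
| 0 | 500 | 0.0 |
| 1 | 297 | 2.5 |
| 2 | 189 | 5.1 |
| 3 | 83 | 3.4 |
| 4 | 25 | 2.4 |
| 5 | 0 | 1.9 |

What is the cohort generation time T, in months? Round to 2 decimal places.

1.83

lx = nx/n0 = nx/500: 1, 0.594, 0.378, 0.166, 0.05, 0
lx·mx: 0, 1.485, 1.9278, 0.5644, 0.12, 0 → R0 = 4.0972
x·lx·mx: 0, 1.485, 3.8556, 1.6932, 0.48, 0 → Σ = 7.5138
T = 7.5138 / 4.0972 = 1.833887… → 1.83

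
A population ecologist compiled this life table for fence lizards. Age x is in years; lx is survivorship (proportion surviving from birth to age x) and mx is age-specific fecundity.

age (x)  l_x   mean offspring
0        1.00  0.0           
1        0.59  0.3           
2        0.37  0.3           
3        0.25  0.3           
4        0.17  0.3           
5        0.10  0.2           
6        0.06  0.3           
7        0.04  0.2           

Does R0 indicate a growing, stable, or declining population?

declining

R0 = Σ lx·mx = 0 + 0.177 + 0.111 + 0.075 + 0.051 + 0.02 + 0.018 + 0.008 = 0.46
R0 < 1, so the population is declining.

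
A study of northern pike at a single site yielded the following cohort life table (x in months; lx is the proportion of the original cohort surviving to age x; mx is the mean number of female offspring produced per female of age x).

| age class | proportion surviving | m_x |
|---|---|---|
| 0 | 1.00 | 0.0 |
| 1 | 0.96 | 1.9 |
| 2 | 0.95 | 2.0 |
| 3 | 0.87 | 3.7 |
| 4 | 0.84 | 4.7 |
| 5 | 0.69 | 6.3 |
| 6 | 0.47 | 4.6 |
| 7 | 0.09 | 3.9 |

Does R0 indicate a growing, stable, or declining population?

growing

R0 = Σ lx·mx = 0 + 1.824 + 1.9 + 3.219 + 3.948 + 4.347 + 2.162 + 0.351 = 17.751
R0 > 1, so the population is growing.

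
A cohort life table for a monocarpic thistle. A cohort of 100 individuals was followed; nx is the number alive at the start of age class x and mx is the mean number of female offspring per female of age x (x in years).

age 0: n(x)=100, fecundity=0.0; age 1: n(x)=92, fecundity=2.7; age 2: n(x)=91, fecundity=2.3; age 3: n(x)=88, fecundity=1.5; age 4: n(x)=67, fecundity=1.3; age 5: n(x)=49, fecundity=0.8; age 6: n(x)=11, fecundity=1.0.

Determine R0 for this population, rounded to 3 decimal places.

lx = nx/n0 = nx/100: 1, 0.92, 0.91, 0.88, 0.67, 0.49, 0.11
lx·mx by age: 0, 2.484, 2.093, 1.32, 0.871, 0.392, 0.11
R0 = Σ lx·mx = 7.27 → 7.270

7.270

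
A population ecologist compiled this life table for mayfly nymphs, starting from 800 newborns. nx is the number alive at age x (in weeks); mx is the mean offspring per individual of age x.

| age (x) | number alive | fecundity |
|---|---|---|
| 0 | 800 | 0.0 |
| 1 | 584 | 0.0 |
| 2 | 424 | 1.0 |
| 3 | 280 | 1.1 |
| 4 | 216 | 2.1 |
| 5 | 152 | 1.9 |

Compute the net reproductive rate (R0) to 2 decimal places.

lx = nx/n0 = nx/800: 1, 0.73, 0.53, 0.35, 0.27, 0.19
lx·mx by age: 0, 0, 0.53, 0.385, 0.567, 0.361
R0 = Σ lx·mx = 1.843 → 1.84

1.84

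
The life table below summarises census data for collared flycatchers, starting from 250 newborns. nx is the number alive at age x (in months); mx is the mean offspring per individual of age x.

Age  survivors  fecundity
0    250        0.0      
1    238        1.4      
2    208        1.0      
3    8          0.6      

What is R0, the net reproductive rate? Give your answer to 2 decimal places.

lx = nx/n0 = nx/250: 1, 0.952, 0.832, 0.032
lx·mx by age: 0, 1.3328, 0.832, 0.0192
R0 = Σ lx·mx = 2.184 → 2.18

2.18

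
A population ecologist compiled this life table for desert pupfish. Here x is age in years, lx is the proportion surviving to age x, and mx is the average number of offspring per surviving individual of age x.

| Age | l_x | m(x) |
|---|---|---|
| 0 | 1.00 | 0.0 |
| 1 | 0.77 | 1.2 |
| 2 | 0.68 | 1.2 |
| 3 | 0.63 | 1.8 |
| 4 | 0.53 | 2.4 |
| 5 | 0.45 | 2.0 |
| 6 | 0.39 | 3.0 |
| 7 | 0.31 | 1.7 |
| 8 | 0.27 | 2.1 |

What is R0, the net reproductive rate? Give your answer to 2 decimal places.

7.31

lx·mx by age: 0, 0.924, 0.816, 1.134, 1.272, 0.9, 1.17, 0.527, 0.567
R0 = Σ lx·mx = 7.31 → 7.31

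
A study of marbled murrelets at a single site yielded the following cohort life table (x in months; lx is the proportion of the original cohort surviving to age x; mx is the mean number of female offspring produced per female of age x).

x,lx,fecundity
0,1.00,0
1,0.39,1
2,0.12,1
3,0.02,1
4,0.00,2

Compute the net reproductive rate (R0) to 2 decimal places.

lx·mx by age: 0, 0.39, 0.12, 0.02, 0
R0 = Σ lx·mx = 0.53 → 0.53

0.53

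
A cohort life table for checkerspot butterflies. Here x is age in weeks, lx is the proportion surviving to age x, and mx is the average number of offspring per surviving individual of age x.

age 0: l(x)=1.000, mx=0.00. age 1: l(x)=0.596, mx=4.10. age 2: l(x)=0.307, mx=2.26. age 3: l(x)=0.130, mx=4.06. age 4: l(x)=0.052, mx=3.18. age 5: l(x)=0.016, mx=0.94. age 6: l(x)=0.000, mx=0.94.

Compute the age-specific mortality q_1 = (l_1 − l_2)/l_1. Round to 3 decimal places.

q_1 = (l_1 − l_2) / l_1 = (0.596 − 0.307) / 0.596
     = 0.289 / 0.596 = 0.484899… → 0.485

0.485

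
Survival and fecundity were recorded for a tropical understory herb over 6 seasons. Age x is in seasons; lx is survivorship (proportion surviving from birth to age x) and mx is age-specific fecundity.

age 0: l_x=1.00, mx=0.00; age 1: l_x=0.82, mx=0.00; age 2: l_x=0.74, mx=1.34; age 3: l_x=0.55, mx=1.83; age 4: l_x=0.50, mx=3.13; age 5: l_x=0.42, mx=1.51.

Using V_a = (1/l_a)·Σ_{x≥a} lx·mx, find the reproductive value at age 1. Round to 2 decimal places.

5.12

lx·mx for x ≥ 1: 0, 0.9916, 1.0065, 1.565, 0.6342 → sum = 4.1973
V_1 = 4.1973 / l_1 = 4.1973 / 0.82 = 5.118659… → 5.12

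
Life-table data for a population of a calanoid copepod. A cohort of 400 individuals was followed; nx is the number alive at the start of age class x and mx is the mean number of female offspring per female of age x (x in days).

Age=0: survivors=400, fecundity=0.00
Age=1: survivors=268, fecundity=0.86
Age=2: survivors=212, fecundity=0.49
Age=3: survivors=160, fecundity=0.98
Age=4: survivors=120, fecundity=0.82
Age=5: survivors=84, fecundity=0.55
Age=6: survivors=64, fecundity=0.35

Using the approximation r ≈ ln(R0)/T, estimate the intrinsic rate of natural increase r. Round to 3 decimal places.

lx = nx/n0 = nx/400: 1, 0.67, 0.53, 0.4, 0.3, 0.21, 0.16
R0 = Σ lx·mx = 0 + 0.5762 + 0.2597 + 0.392 + 0.246 + 0.1155 + 0.056 = 1.6454
Σ x·lx·mx = 4.1691; T = 4.1691/1.6454 = 2.53379…
r ≈ ln(R0)/T = ln(1.6454)/2.53379… = 0.19654… → 0.197

0.197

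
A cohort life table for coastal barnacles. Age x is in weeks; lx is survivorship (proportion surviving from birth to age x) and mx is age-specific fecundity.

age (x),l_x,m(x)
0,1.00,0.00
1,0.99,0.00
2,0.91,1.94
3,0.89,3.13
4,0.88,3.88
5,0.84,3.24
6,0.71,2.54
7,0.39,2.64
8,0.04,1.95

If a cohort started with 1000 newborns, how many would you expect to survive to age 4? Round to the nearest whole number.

880

Expected survivors = N0 · l_4 = 1000 × 0.88 = 880 → 880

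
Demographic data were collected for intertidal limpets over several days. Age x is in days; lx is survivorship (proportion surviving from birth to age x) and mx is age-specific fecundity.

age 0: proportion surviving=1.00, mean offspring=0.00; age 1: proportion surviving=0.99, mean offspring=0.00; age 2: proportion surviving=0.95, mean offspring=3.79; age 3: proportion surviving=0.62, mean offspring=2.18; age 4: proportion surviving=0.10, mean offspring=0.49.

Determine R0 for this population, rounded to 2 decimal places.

5.00

lx·mx by age: 0, 0, 3.6005, 1.3516, 0.049
R0 = Σ lx·mx = 5.0011 → 5.00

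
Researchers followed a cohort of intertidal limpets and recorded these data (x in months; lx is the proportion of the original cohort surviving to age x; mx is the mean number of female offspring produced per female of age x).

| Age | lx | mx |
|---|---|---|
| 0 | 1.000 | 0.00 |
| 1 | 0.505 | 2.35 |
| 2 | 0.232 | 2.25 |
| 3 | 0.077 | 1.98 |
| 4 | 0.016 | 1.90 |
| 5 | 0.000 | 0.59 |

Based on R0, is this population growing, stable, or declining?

growing

R0 = Σ lx·mx = 0 + 1.18675 + 0.522 + 0.15246 + 0.0304 + 0 = 1.89161
R0 > 1, so the population is growing.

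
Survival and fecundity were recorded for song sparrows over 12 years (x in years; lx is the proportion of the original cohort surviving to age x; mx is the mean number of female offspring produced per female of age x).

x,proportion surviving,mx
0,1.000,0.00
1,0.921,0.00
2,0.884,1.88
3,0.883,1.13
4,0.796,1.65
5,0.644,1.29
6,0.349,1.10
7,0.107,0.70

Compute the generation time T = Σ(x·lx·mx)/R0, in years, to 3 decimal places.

3.525

lx·mx: 0, 0, 1.66192, 0.99779, 1.3134, 0.83076, 0.3839, 0.0749 → R0 = 5.26267
x·lx·mx: 0, 0, 3.32384, 2.99337, 5.2536, 4.1538, 2.3034, 0.5243 → Σ = 18.55231
T = 18.55231 / 5.26267 = 3.525266… → 3.525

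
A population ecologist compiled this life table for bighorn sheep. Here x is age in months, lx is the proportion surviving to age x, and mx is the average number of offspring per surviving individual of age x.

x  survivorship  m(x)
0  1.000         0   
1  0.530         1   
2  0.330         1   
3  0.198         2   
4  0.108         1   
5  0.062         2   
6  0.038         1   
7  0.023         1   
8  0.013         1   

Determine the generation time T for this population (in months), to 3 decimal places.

lx·mx: 0, 0.53, 0.33, 0.396, 0.108, 0.124, 0.038, 0.023, 0.013 → R0 = 1.562
x·lx·mx: 0, 0.53, 0.66, 1.188, 0.432, 0.62, 0.228, 0.161, 0.104 → Σ = 3.923
T = 3.923 / 1.562 = 2.511524… → 2.512

2.512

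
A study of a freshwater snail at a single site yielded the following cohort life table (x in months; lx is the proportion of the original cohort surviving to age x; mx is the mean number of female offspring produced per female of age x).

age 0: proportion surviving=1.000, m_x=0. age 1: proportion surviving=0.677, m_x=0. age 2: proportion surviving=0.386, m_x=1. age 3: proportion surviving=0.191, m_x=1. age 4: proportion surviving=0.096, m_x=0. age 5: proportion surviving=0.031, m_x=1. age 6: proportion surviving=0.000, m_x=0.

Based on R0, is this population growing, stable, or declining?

declining

R0 = Σ lx·mx = 0 + 0 + 0.386 + 0.191 + 0 + 0.031 + 0 = 0.608
R0 < 1, so the population is declining.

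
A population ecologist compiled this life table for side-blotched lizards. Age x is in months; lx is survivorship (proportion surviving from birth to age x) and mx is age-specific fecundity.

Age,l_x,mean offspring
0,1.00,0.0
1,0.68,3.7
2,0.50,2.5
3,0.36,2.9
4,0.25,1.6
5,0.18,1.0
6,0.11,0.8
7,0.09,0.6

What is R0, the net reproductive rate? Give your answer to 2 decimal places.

5.53

lx·mx by age: 0, 2.516, 1.25, 1.044, 0.4, 0.18, 0.088, 0.054
R0 = Σ lx·mx = 5.532 → 5.53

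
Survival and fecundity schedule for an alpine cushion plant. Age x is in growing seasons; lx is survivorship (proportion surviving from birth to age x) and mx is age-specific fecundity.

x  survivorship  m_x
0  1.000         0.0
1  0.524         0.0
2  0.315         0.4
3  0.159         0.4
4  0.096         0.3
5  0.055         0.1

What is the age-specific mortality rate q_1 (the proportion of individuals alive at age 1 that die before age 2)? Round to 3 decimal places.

0.399

q_1 = (l_1 − l_2) / l_1 = (0.524 − 0.315) / 0.524
     = 0.209 / 0.524 = 0.398855… → 0.399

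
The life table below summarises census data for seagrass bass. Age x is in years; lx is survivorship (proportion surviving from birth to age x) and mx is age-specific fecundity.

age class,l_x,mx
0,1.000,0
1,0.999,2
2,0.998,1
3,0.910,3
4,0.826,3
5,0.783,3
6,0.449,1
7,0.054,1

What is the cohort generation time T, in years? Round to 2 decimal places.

lx·mx: 0, 1.998, 0.998, 2.73, 2.478, 2.349, 0.449, 0.054 → R0 = 11.056
x·lx·mx: 0, 1.998, 1.996, 8.19, 9.912, 11.745, 2.694, 0.378 → Σ = 36.913
T = 36.913 / 11.056 = 3.33873… → 3.34

3.34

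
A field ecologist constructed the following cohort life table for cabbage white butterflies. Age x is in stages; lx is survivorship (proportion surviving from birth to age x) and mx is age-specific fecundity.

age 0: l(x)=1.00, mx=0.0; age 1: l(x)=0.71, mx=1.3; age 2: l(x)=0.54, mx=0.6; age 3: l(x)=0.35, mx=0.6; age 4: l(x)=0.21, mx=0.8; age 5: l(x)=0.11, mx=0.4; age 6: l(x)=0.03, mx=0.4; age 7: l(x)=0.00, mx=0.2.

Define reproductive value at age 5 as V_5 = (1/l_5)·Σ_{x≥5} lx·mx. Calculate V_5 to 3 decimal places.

lx·mx for x ≥ 5: 0.044, 0.012, 0 → sum = 0.056
V_5 = 0.056 / l_5 = 0.056 / 0.11 = 0.509091… → 0.509

0.509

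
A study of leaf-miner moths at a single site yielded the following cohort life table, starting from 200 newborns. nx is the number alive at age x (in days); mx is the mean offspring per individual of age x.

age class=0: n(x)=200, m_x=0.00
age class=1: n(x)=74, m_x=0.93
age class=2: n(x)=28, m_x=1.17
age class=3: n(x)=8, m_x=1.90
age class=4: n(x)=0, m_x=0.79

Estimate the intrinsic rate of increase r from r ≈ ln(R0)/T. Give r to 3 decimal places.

lx = nx/n0 = nx/200: 1, 0.37, 0.14, 0.04, 0
R0 = Σ lx·mx = 0 + 0.3441 + 0.1638 + 0.076 + 0 = 0.5839
Σ x·lx·mx = 0.8997; T = 0.8997/0.5839 = 1.54085…
r ≈ ln(R0)/T = ln(0.5839)/1.54085… = -0.34918… → -0.349

-0.349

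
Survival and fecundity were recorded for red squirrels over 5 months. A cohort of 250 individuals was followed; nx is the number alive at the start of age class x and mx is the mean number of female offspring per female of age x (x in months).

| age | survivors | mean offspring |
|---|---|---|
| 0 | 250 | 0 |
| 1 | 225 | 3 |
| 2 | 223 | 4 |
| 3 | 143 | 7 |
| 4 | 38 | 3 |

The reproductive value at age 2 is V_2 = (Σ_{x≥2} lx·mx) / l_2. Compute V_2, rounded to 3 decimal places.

lx = nx/n0 = nx/250: 1, 0.9, 0.892, 0.572, 0.152
lx·mx for x ≥ 2: 3.568, 4.004, 0.456 → sum = 8.028
V_2 = 8.028 / l_2 = 8.028 / 0.892 = 9 → 9.000

9.000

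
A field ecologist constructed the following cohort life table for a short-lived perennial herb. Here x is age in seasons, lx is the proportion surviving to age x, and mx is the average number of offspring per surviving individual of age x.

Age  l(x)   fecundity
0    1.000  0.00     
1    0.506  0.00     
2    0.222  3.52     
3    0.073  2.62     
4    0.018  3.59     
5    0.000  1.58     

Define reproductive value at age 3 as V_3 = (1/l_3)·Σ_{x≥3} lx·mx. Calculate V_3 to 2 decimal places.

3.51

lx·mx for x ≥ 3: 0.19126, 0.06462, 0 → sum = 0.25588
V_3 = 0.25588 / l_3 = 0.25588 / 0.073 = 3.505205… → 3.51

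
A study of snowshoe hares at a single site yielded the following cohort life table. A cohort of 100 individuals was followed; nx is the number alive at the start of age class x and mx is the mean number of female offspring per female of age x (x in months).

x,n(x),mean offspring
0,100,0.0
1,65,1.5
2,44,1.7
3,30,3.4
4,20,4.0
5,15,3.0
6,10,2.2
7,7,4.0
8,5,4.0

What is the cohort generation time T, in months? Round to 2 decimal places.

lx = nx/n0 = nx/100: 1, 0.65, 0.44, 0.3, 0.2, 0.15, 0.1, 0.07, 0.05
lx·mx: 0, 0.975, 0.748, 1.02, 0.8, 0.45, 0.22, 0.28, 0.2 → R0 = 4.693
x·lx·mx: 0, 0.975, 1.496, 3.06, 3.2, 2.25, 1.32, 1.96, 1.6 → Σ = 15.861
T = 15.861 / 4.693 = 3.379714… → 3.38

3.38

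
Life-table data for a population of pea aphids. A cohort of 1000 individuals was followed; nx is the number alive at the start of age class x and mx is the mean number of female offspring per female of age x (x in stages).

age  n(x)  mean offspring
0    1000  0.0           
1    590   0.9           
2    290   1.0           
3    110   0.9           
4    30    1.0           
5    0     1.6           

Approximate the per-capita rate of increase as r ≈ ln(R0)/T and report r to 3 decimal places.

lx = nx/n0 = nx/1000: 1, 0.59, 0.29, 0.11, 0.03, 0
R0 = Σ lx·mx = 0 + 0.531 + 0.29 + 0.099 + 0.03 + 0 = 0.95
Σ x·lx·mx = 1.528; T = 1.528/0.95 = 1.60842…
r ≈ ln(R0)/T = ln(0.95)/1.60842… = -0.03189… → -0.032

-0.032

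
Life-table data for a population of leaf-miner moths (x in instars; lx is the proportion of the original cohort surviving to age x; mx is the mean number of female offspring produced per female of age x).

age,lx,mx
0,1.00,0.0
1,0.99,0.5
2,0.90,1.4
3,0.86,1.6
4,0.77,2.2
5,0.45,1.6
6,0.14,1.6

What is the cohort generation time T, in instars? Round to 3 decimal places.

3.270

lx·mx: 0, 0.495, 1.26, 1.376, 1.694, 0.72, 0.224 → R0 = 5.769
x·lx·mx: 0, 0.495, 2.52, 4.128, 6.776, 3.6, 1.344 → Σ = 18.863
T = 18.863 / 5.769 = 3.269717… → 3.270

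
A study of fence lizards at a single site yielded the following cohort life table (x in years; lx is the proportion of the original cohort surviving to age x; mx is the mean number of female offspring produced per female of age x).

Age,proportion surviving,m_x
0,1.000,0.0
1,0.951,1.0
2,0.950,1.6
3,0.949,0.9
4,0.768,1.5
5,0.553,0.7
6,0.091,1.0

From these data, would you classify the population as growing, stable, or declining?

growing

R0 = Σ lx·mx = 0 + 0.951 + 1.52 + 0.8541 + 1.152 + 0.3871 + 0.091 = 4.9552
R0 > 1, so the population is growing.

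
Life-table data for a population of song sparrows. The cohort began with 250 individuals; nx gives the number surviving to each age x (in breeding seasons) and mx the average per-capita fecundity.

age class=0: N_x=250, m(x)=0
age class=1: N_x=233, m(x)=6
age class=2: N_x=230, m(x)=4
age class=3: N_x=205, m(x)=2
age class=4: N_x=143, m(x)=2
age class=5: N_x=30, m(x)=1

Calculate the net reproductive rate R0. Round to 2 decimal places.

lx = nx/n0 = nx/250: 1, 0.932, 0.92, 0.82, 0.572, 0.12
lx·mx by age: 0, 5.592, 3.68, 1.64, 1.144, 0.12
R0 = Σ lx·mx = 12.176 → 12.18

12.18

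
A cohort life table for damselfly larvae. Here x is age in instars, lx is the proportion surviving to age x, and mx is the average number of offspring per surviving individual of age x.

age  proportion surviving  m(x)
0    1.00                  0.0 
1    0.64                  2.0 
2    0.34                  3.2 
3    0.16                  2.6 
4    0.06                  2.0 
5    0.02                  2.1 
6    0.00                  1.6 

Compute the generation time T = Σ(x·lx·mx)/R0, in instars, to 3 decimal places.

1.831

lx·mx: 0, 1.28, 1.088, 0.416, 0.12, 0.042, 0 → R0 = 2.946
x·lx·mx: 0, 1.28, 2.176, 1.248, 0.48, 0.21, 0 → Σ = 5.394
T = 5.394 / 2.946 = 1.830957… → 1.831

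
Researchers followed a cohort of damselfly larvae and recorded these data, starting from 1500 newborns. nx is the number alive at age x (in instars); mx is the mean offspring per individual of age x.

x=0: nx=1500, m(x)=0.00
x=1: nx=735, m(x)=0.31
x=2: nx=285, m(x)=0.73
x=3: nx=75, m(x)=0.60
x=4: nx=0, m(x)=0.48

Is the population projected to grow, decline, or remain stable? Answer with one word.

declining

lx = nx/n0 = nx/1500: 1, 0.49, 0.19, 0.05, 0
R0 = Σ lx·mx = 0 + 0.1519 + 0.1387 + 0.03 + 0 = 0.3206
R0 < 1, so the population is declining.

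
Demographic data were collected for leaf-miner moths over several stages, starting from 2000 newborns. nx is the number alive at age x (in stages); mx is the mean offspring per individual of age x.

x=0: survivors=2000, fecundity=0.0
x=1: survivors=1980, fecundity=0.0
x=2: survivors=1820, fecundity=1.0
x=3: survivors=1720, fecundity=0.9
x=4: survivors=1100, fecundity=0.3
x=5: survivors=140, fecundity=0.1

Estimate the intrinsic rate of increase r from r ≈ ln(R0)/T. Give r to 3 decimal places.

0.237

lx = nx/n0 = nx/2000: 1, 0.99, 0.91, 0.86, 0.55, 0.07
R0 = Σ lx·mx = 0 + 0 + 0.91 + 0.774 + 0.165 + 0.007 = 1.856
Σ x·lx·mx = 4.837; T = 4.837/1.856 = 2.60614…
r ≈ ln(R0)/T = ln(1.856)/2.60614… = 0.23729… → 0.237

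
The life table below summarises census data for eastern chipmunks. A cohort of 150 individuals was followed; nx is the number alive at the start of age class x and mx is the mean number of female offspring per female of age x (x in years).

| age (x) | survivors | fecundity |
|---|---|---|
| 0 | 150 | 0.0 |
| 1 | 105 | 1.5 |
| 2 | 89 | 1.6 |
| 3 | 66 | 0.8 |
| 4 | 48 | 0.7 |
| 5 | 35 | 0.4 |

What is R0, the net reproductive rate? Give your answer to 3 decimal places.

2.669

lx = nx/n0 = nx/150: 1, 0.7, 0.59333…, 0.44, 0.32, 0.23333…
lx·mx by age: 0, 1.05, 0.949333…, 0.352, 0.224, 0.093333…
R0 = Σ lx·mx = 2.668667… → 2.669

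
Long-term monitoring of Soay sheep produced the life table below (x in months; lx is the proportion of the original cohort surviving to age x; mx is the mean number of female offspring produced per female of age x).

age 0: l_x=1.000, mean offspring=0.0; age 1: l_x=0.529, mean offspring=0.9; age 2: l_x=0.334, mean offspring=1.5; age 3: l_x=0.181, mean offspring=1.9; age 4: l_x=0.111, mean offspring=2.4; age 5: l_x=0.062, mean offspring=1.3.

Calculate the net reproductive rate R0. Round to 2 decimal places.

1.67

lx·mx by age: 0, 0.4761, 0.501, 0.3439, 0.2664, 0.0806
R0 = Σ lx·mx = 1.668 → 1.67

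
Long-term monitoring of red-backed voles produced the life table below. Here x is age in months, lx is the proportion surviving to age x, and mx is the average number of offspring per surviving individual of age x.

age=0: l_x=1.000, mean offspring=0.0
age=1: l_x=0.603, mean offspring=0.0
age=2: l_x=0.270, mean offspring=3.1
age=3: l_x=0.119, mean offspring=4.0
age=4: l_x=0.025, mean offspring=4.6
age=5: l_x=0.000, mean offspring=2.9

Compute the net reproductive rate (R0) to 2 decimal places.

1.43

lx·mx by age: 0, 0, 0.837, 0.476, 0.115, 0
R0 = Σ lx·mx = 1.428 → 1.43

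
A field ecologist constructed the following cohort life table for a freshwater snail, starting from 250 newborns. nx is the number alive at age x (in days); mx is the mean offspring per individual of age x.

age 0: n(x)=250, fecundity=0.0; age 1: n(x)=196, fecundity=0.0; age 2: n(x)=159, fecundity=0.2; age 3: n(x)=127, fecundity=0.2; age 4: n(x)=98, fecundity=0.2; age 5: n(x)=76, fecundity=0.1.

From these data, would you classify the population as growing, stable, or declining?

declining

lx = nx/n0 = nx/250: 1, 0.784, 0.636, 0.508, 0.392, 0.304
R0 = Σ lx·mx = 0 + 0 + 0.1272 + 0.1016 + 0.0784 + 0.0304 = 0.3376
R0 < 1, so the population is declining.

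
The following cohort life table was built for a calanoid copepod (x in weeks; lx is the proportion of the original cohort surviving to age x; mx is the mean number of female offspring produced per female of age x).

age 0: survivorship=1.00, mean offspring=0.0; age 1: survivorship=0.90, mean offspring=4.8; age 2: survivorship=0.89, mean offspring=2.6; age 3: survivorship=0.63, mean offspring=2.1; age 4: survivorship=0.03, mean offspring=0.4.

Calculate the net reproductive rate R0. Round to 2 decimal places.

7.97

lx·mx by age: 0, 4.32, 2.314, 1.323, 0.012
R0 = Σ lx·mx = 7.969 → 7.97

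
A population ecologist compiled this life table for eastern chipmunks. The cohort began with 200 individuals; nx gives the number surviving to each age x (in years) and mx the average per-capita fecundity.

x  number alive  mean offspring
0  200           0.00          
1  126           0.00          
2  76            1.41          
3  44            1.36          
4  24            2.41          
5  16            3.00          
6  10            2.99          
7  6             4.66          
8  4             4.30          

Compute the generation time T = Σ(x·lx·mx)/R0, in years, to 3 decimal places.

lx = nx/n0 = nx/200: 1, 0.63, 0.38, 0.22, 0.12, 0.08, 0.05, 0.03, 0.02
lx·mx: 0, 0, 0.5358, 0.2992, 0.2892, 0.24, 0.1495, 0.1398, 0.086 → R0 = 1.7395
x·lx·mx: 0, 0, 1.0716, 0.8976, 1.1568, 1.2, 0.897, 0.9786, 0.688 → Σ = 6.8896
T = 6.8896 / 1.7395 = 3.960678… → 3.961

3.961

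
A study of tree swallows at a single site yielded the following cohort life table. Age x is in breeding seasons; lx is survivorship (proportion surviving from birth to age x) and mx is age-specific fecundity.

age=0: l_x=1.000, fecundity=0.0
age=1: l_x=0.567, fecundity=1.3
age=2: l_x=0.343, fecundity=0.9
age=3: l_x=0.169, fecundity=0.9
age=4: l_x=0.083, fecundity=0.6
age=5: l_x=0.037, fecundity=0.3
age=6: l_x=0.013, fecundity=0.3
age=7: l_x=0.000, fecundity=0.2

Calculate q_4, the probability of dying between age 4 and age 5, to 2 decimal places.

0.55

q_4 = (l_4 − l_5) / l_4 = (0.083 − 0.037) / 0.083
     = 0.046 / 0.083 = 0.554217… → 0.55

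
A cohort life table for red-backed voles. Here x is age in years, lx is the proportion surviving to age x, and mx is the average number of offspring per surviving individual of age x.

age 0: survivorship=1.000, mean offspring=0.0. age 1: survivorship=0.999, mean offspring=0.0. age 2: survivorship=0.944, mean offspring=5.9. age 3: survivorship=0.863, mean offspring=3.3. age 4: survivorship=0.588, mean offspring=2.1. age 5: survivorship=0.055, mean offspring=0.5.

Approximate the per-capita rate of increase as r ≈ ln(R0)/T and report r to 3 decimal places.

0.887

R0 = Σ lx·mx = 0 + 0 + 5.5696 + 2.8479 + 1.2348 + 0.0275 = 9.6798
Σ x·lx·mx = 24.7596; T = 24.7596/9.6798 = 2.55786…
r ≈ ln(R0)/T = ln(9.6798)/2.55786… = 0.88748… → 0.887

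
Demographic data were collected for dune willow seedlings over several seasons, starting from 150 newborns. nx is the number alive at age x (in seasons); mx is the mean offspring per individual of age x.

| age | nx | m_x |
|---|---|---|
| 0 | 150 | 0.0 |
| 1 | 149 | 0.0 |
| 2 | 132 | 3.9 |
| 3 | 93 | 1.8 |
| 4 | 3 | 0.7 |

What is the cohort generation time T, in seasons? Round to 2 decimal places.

2.25

lx = nx/n0 = nx/150: 1, 0.99333…, 0.88, 0.62, 0.02
lx·mx: 0, 0, 3.432, 1.116, 0.014 → R0 = 4.562…
x·lx·mx: 0, 0, 6.864, 3.348, 0.056 → Σ = 10.268…
T = 10.268… / 4.562… = 2.250767… → 2.25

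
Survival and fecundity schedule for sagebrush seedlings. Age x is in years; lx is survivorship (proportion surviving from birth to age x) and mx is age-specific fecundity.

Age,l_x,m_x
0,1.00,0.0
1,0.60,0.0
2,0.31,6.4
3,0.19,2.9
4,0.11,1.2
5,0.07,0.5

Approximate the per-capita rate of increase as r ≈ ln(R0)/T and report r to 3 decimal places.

0.425

R0 = Σ lx·mx = 0 + 0 + 1.984 + 0.551 + 0.132 + 0.035 = 2.702
Σ x·lx·mx = 6.324; T = 6.324/2.702 = 2.34049…
r ≈ ln(R0)/T = ln(2.702)/2.34049… = 0.42469… → 0.425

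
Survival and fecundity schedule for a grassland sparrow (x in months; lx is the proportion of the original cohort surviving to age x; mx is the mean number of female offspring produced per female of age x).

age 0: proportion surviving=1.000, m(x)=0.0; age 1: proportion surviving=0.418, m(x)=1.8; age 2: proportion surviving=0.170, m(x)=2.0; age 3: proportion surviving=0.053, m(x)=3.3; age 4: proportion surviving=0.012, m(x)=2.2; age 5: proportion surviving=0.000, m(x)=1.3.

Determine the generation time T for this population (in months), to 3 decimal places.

1.594

lx·mx: 0, 0.7524, 0.34, 0.1749, 0.0264, 0 → R0 = 1.2937
x·lx·mx: 0, 0.7524, 0.68, 0.5247, 0.1056, 0 → Σ = 2.0627
T = 2.0627 / 1.2937 = 1.594419… → 1.594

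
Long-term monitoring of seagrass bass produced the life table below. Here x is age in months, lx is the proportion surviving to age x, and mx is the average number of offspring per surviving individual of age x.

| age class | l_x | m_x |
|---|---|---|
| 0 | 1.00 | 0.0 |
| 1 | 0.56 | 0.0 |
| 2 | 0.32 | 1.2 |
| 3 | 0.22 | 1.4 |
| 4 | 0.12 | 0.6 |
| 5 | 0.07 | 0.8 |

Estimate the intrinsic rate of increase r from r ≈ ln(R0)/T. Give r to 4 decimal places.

-0.0720

R0 = Σ lx·mx = 0 + 0 + 0.384 + 0.308 + 0.072 + 0.056 = 0.82
Σ x·lx·mx = 2.26; T = 2.26/0.82 = 2.7561…
r ≈ ln(R0)/T = ln(0.82)/2.7561… = -0.072004… → -0.0720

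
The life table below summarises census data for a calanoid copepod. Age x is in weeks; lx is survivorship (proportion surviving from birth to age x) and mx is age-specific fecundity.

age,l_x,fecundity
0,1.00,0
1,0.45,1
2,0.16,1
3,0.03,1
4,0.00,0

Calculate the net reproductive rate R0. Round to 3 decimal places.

lx·mx by age: 0, 0.45, 0.16, 0.03, 0
R0 = Σ lx·mx = 0.64 → 0.640

0.640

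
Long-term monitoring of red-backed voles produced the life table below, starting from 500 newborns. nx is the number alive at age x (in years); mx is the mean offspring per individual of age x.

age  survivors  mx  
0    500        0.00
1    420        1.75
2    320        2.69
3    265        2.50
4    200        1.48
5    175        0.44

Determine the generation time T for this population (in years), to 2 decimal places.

2.29

lx = nx/n0 = nx/500: 1, 0.84, 0.64, 0.53, 0.4, 0.35
lx·mx: 0, 1.47, 1.7216, 1.325, 0.592, 0.154 → R0 = 5.2626
x·lx·mx: 0, 1.47, 3.4432, 3.975, 2.368, 0.77 → Σ = 12.0262
T = 12.0262 / 5.2626 = 2.28522… → 2.29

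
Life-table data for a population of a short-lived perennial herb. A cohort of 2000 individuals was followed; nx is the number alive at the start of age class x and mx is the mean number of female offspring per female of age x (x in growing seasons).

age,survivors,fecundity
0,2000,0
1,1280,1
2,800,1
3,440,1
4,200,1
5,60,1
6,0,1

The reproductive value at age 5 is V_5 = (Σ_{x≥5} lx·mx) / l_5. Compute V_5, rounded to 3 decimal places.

lx = nx/n0 = nx/2000: 1, 0.64, 0.4, 0.22, 0.1, 0.03, 0
lx·mx for x ≥ 5: 0.03, 0 → sum = 0.03
V_5 = 0.03 / l_5 = 0.03 / 0.03 = 1 → 1.000

1.000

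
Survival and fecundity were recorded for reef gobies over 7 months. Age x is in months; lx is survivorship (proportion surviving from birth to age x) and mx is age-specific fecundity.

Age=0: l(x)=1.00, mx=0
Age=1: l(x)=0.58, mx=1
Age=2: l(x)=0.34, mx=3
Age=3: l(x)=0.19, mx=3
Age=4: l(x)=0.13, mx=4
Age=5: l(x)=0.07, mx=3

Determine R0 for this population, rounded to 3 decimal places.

2.900

lx·mx by age: 0, 0.58, 1.02, 0.57, 0.52, 0.21
R0 = Σ lx·mx = 2.9 → 2.900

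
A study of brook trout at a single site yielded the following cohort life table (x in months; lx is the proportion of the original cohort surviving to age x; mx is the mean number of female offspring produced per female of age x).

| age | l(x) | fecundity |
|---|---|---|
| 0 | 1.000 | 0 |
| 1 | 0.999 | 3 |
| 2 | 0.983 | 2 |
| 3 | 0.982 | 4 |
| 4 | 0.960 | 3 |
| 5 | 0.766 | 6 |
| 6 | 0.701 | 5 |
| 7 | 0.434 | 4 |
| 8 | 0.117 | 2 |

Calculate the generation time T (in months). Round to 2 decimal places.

4.04

lx·mx: 0, 2.997, 1.966, 3.928, 2.88, 4.596, 3.505, 1.736, 0.234 → R0 = 21.842
x·lx·mx: 0, 2.997, 3.932, 11.784, 11.52, 22.98, 21.03, 12.152, 1.872 → Σ = 88.267
T = 88.267 / 21.842 = 4.041159… → 4.04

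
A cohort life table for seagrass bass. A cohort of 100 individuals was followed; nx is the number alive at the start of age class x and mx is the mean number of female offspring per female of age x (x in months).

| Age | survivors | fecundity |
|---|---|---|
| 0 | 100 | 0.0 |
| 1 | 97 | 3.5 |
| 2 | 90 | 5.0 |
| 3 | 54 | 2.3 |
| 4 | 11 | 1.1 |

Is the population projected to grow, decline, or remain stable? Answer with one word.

growing

lx = nx/n0 = nx/100: 1, 0.97, 0.9, 0.54, 0.11
R0 = Σ lx·mx = 0 + 3.395 + 4.5 + 1.242 + 0.121 = 9.258
R0 > 1, so the population is growing.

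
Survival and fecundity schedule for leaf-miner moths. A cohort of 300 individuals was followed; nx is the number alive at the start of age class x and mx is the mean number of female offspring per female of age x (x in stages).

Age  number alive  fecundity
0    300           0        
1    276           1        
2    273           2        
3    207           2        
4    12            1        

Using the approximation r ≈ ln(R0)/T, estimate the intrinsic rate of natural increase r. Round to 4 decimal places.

lx = nx/n0 = nx/300: 1, 0.92, 0.91, 0.69, 0.04
R0 = Σ lx·mx = 0 + 0.92 + 1.82 + 1.38 + 0.04 = 4.16
Σ x·lx·mx = 8.86; T = 8.86/4.16 = 2.12981…
r ≈ ln(R0)/T = ln(4.16)/2.12981… = 0.669316… → 0.6693

0.6693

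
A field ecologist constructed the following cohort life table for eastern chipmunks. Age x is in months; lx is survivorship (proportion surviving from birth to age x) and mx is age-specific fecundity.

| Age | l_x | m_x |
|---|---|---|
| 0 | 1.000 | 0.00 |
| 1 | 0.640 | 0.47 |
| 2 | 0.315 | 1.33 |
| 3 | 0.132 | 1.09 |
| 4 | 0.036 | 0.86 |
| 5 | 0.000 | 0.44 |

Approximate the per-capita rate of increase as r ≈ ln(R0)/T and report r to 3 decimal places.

R0 = Σ lx·mx = 0 + 0.3008 + 0.41895 + 0.14388 + 0.03096 + 0 = 0.89459
Σ x·lx·mx = 1.69418; T = 1.69418/0.89459 = 1.89381…
r ≈ ln(R0)/T = ln(0.89459)/1.89381… = -0.05882… → -0.059

-0.059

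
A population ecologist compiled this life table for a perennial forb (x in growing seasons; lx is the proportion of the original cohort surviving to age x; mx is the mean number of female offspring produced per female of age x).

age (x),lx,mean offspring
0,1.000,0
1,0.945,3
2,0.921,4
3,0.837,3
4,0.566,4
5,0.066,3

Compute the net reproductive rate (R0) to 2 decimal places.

lx·mx by age: 0, 2.835, 3.684, 2.511, 2.264, 0.198
R0 = Σ lx·mx = 11.492 → 11.49

11.49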